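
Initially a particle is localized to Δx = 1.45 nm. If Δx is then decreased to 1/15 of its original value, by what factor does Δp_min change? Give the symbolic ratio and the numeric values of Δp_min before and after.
Original Δp_min = 3.636 × 10^-26 kg·m/s; new Δp'_min = 5.455 × 10^-25 kg·m/s; ratio Δp'_min/Δp_min = 15.

From the uncertainty principle ΔxΔp ≥ ℏ/2, the minimum momentum uncertainty is Δp_min = ℏ/(2Δx).

Original (Δx = 1.45 nm = 1.450e-09 m):
Δp_min = (1.055e-34 J·s)/(2 × 1.450e-09 m) = 3.636e-26 kg·m/s

When Δx → (1/15)Δx:
Δp'_min = ℏ/(2 × (1/15)Δx) = 15 × ℏ/(2Δx) = 15 × Δp_min
Δp'_min = 15 × 3.636e-26 kg·m/s = 5.455e-25 kg·m/s

Since Δp_min ∝ 1/Δx, when Δx is decreased to 1/15 of its original value, Δp_min increases to 15 times its original value.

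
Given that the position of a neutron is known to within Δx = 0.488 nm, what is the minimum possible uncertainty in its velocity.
64.510 m/s

Using the Heisenberg uncertainty principle and Δp = mΔv:
ΔxΔp ≥ ℏ/2
Δx(mΔv) ≥ ℏ/2

The minimum uncertainty in velocity is:
Δv_min = ℏ/(2mΔx)
Δv_min = (1.055e-34 J·s) / (2 × 1.675e-27 kg × 4.880e-10 m)
Δv_min = 6.451e+01 m/s = 64.510 m/s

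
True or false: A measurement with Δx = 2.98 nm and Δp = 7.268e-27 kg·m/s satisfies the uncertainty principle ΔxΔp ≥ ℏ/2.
No, it violates the uncertainty principle (impossible measurement).

Calculate the product ΔxΔp:
ΔxΔp = (2.980e-09 m) × (7.268e-27 kg·m/s)
ΔxΔp = 2.166e-35 J·s

Compare to the minimum allowed value ℏ/2:
ℏ/2 = 5.273e-35 J·s

Since ΔxΔp = 2.166e-35 J·s < 5.273e-35 J·s = ℏ/2,
the measurement violates the uncertainty principle.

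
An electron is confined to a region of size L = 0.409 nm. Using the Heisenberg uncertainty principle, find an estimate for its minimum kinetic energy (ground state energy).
56.940 meV

Using the uncertainty principle to estimate ground state energy:

1. The position uncertainty is approximately the confinement size:
   Δx ≈ L = 4.090e-10 m

2. From ΔxΔp ≥ ℏ/2, the minimum momentum uncertainty is:
   Δp ≈ ℏ/(2L) = 1.289e-25 kg·m/s

3. The kinetic energy is approximately:
   KE ≈ (Δp)²/(2m) = (1.289e-25)²/(2 × 9.109e-31 kg)
   KE ≈ 9.123e-21 J = 56.940 meV

This is an order-of-magnitude estimate of the ground state energy.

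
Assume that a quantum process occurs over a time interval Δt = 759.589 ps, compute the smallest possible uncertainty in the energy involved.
433.268 neV

Using the energy-time uncertainty principle:
ΔEΔt ≥ ℏ/2

The minimum uncertainty in energy is:
ΔE_min = ℏ/(2Δt)
ΔE_min = (1.055e-34 J·s) / (2 × 7.596e-10 s)
ΔE_min = 6.942e-26 J = 433.268 neV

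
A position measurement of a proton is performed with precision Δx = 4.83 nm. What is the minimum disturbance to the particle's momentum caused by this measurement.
1.092 × 10^-26 kg·m/s

The uncertainty principle implies that measuring position disturbs momentum:
ΔxΔp ≥ ℏ/2

When we measure position with precision Δx, we necessarily introduce a momentum uncertainty:
Δp ≥ ℏ/(2Δx)
Δp_min = (1.055e-34 J·s) / (2 × 4.830e-09 m)
Δp_min = 1.092e-26 kg·m/s

The more precisely we measure position, the greater the momentum disturbance.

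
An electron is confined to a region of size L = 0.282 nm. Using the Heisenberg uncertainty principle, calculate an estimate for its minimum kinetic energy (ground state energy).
119.775 meV

Using the uncertainty principle to estimate ground state energy:

1. The position uncertainty is approximately the confinement size:
   Δx ≈ L = 2.820e-10 m

2. From ΔxΔp ≥ ℏ/2, the minimum momentum uncertainty is:
   Δp ≈ ℏ/(2L) = 1.870e-25 kg·m/s

3. The kinetic energy is approximately:
   KE ≈ (Δp)²/(2m) = (1.870e-25)²/(2 × 9.109e-31 kg)
   KE ≈ 1.919e-20 J = 119.775 meV

This is an order-of-magnitude estimate of the ground state energy.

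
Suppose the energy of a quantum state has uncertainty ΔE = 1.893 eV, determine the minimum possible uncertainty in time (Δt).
173.854 as

Using the energy-time uncertainty principle:
ΔEΔt ≥ ℏ/2

The minimum uncertainty in time is:
Δt_min = ℏ/(2ΔE)
Δt_min = (1.055e-34 J·s) / (2 × 3.033e-19 J)
Δt_min = 1.739e-16 s = 173.854 as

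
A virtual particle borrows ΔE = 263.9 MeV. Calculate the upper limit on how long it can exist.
1.247 ys

Using the energy-time uncertainty principle:
ΔEΔt ≥ ℏ/2

For a virtual particle borrowing energy ΔE, the maximum lifetime is:
Δt_max = ℏ/(2ΔE)

Converting energy:
ΔE = 263.9 MeV = 4.228e-11 J

Δt_max = (1.055e-34 J·s) / (2 × 4.228e-11 J)
Δt_max = 1.247e-24 s = 1.247 ys

Virtual particles with higher borrowed energy exist for shorter times.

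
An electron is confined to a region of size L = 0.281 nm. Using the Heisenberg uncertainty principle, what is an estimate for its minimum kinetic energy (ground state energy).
120.629 meV

Using the uncertainty principle to estimate ground state energy:

1. The position uncertainty is approximately the confinement size:
   Δx ≈ L = 2.810e-10 m

2. From ΔxΔp ≥ ℏ/2, the minimum momentum uncertainty is:
   Δp ≈ ℏ/(2L) = 1.876e-25 kg·m/s

3. The kinetic energy is approximately:
   KE ≈ (Δp)²/(2m) = (1.876e-25)²/(2 × 9.109e-31 kg)
   KE ≈ 1.933e-20 J = 120.629 meV

This is an order-of-magnitude estimate of the ground state energy.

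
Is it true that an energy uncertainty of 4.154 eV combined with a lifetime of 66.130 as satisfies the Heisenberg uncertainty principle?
No, it violates the uncertainty relation.

Calculate the product ΔEΔt:
ΔE = 4.154 eV = 6.655e-19 J
ΔEΔt = (6.655e-19 J) × (6.613e-17 s)
ΔEΔt = 4.401e-35 J·s

Compare to the minimum allowed value ℏ/2:
ℏ/2 = 5.273e-35 J·s

Since ΔEΔt = 4.401e-35 J·s < 5.273e-35 J·s = ℏ/2,
this violates the uncertainty relation.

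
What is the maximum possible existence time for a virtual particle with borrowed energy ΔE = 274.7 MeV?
1.198 ys

Using the energy-time uncertainty principle:
ΔEΔt ≥ ℏ/2

For a virtual particle borrowing energy ΔE, the maximum lifetime is:
Δt_max = ℏ/(2ΔE)

Converting energy:
ΔE = 274.7 MeV = 4.401e-11 J

Δt_max = (1.055e-34 J·s) / (2 × 4.401e-11 J)
Δt_max = 1.198e-24 s = 1.198 ys

Virtual particles with higher borrowed energy exist for shorter times.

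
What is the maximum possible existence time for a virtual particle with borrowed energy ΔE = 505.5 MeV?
6.511 × 10^-25 s

Using the energy-time uncertainty principle:
ΔEΔt ≥ ℏ/2

For a virtual particle borrowing energy ΔE, the maximum lifetime is:
Δt_max = ℏ/(2ΔE)

Converting energy:
ΔE = 505.5 MeV = 8.099e-11 J

Δt_max = (1.055e-34 J·s) / (2 × 8.099e-11 J)
Δt_max = 6.511e-25 s = 6.511 × 10^-25 s

Virtual particles with higher borrowed energy exist for shorter times.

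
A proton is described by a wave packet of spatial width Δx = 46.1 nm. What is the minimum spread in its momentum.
1.144 × 10^-27 kg·m/s

For a wave packet, the spatial width Δx and momentum spread Δp are related by the uncertainty principle:
ΔxΔp ≥ ℏ/2

The minimum momentum spread is:
Δp_min = ℏ/(2Δx)
Δp_min = (1.055e-34 J·s) / (2 × 4.610e-08 m)
Δp_min = 1.144e-27 kg·m/s

A wave packet cannot have both a well-defined position and well-defined momentum.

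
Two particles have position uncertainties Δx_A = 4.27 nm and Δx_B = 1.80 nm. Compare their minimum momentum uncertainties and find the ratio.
Particle B has the larger minimum momentum uncertainty, by a factor of 2.37.

For each particle, the minimum momentum uncertainty is Δp_min = ℏ/(2Δx):

Particle A: Δp_A = ℏ/(2×4.270e-09 m) = 1.235e-26 kg·m/s
Particle B: Δp_B = ℏ/(2×1.800e-09 m) = 2.929e-26 kg·m/s

Ratio: Δp_B/Δp_A = 2.37

Since Δp_min ∝ 1/Δx, the particle with smaller position uncertainty (B) has larger momentum uncertainty.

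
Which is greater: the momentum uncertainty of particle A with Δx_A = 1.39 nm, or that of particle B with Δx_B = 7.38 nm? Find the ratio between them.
Particle A has the larger minimum momentum uncertainty, by a factor of 5.31.

For each particle, the minimum momentum uncertainty is Δp_min = ℏ/(2Δx):

Particle A: Δp_A = ℏ/(2×1.390e-09 m) = 3.793e-26 kg·m/s
Particle B: Δp_B = ℏ/(2×7.380e-09 m) = 7.145e-27 kg·m/s

Ratio: Δp_A/Δp_B = 5.31

Since Δp_min ∝ 1/Δx, the particle with smaller position uncertainty (A) has larger momentum uncertainty.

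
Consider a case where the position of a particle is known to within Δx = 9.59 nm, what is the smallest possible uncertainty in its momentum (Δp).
5.498 × 10^-27 kg·m/s

Using the Heisenberg uncertainty principle:
ΔxΔp ≥ ℏ/2

The minimum uncertainty in momentum is:
Δp_min = ℏ/(2Δx)
Δp_min = (1.055e-34 J·s) / (2 × 9.590e-09 m)
Δp_min = 5.498e-27 kg·m/s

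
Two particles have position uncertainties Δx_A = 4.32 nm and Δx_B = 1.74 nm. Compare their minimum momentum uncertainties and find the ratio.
Particle B has the larger minimum momentum uncertainty, by a factor of 2.48.

For each particle, the minimum momentum uncertainty is Δp_min = ℏ/(2Δx):

Particle A: Δp_A = ℏ/(2×4.320e-09 m) = 1.221e-26 kg·m/s
Particle B: Δp_B = ℏ/(2×1.740e-09 m) = 3.030e-26 kg·m/s

Ratio: Δp_B/Δp_A = 2.48

Since Δp_min ∝ 1/Δx, the particle with smaller position uncertainty (B) has larger momentum uncertainty.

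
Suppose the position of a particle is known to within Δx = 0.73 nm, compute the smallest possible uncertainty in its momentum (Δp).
7.223 × 10^-26 kg·m/s

Using the Heisenberg uncertainty principle:
ΔxΔp ≥ ℏ/2

The minimum uncertainty in momentum is:
Δp_min = ℏ/(2Δx)
Δp_min = (1.055e-34 J·s) / (2 × 7.300e-10 m)
Δp_min = 7.223e-26 kg·m/s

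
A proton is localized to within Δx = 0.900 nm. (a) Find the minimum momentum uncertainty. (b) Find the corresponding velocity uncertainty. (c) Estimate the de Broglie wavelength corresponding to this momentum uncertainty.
(a) Δp_min = 5.859 × 10^-26 kg·m/s
(b) Δv_min = 35.027 m/s
(c) λ_dB = 11.310 nm

Step-by-step:

(a) From the uncertainty principle:
Δp_min = ℏ/(2Δx) = (1.055e-34 J·s)/(2 × 9.000e-10 m) = 5.859e-26 kg·m/s

(b) The velocity uncertainty:
Δv = Δp/m = (5.859e-26 kg·m/s)/(1.673e-27 kg) = 3.503e+01 m/s = 35.027 m/s

(c) The de Broglie wavelength for this momentum:
λ = h/p = (6.626e-34 J·s)/(5.859e-26 kg·m/s) = 1.131e-08 m = 11.310 nm

Note: The de Broglie wavelength is comparable to the localization size, as expected from wave-particle duality.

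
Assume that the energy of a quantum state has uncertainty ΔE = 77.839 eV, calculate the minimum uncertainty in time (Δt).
4.228 as

Using the energy-time uncertainty principle:
ΔEΔt ≥ ℏ/2

The minimum uncertainty in time is:
Δt_min = ℏ/(2ΔE)
Δt_min = (1.055e-34 J·s) / (2 × 1.247e-17 J)
Δt_min = 4.228e-18 s = 4.228 as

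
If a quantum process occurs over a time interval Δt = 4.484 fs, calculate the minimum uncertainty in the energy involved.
73.396 meV

Using the energy-time uncertainty principle:
ΔEΔt ≥ ℏ/2

The minimum uncertainty in energy is:
ΔE_min = ℏ/(2Δt)
ΔE_min = (1.055e-34 J·s) / (2 × 4.484e-15 s)
ΔE_min = 1.176e-20 J = 73.396 meV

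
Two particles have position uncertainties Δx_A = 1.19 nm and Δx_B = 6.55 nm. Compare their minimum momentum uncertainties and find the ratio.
Particle A has the larger minimum momentum uncertainty, by a factor of 5.50.

For each particle, the minimum momentum uncertainty is Δp_min = ℏ/(2Δx):

Particle A: Δp_A = ℏ/(2×1.190e-09 m) = 4.431e-26 kg·m/s
Particle B: Δp_B = ℏ/(2×6.550e-09 m) = 8.050e-27 kg·m/s

Ratio: Δp_A/Δp_B = 5.50

Since Δp_min ∝ 1/Δx, the particle with smaller position uncertainty (A) has larger momentum uncertainty.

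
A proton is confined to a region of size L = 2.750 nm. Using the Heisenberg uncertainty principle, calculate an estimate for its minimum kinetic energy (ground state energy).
685.944 neV

Using the uncertainty principle to estimate ground state energy:

1. The position uncertainty is approximately the confinement size:
   Δx ≈ L = 2.750e-09 m

2. From ΔxΔp ≥ ℏ/2, the minimum momentum uncertainty is:
   Δp ≈ ℏ/(2L) = 1.917e-26 kg·m/s

3. The kinetic energy is approximately:
   KE ≈ (Δp)²/(2m) = (1.917e-26)²/(2 × 1.673e-27 kg)
   KE ≈ 1.099e-25 J = 685.944 neV

This is an order-of-magnitude estimate of the ground state energy.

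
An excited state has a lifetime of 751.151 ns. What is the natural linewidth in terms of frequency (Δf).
105.941 kHz

Using the energy-time uncertainty principle and E = hf:
ΔEΔt ≥ ℏ/2
hΔf·Δt ≥ ℏ/2

The minimum frequency uncertainty is:
Δf = ℏ/(2hτ) = 1/(4πτ)
Δf = 1/(4π × 7.512e-07 s)
Δf = 1.059e+05 Hz = 105.941 kHz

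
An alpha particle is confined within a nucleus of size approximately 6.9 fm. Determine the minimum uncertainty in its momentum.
7.642 × 10^-21 kg·m/s

Using the Heisenberg uncertainty principle:
ΔxΔp ≥ ℏ/2

With Δx ≈ L = 6.900e-15 m (the confinement size):
Δp_min = ℏ/(2Δx)
Δp_min = (1.055e-34 J·s) / (2 × 6.900e-15 m)
Δp_min = 7.642e-21 kg·m/s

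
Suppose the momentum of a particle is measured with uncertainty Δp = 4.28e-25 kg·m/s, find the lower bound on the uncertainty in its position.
123.198 pm

Using the Heisenberg uncertainty principle:
ΔxΔp ≥ ℏ/2

The minimum uncertainty in position is:
Δx_min = ℏ/(2Δp)
Δx_min = (1.055e-34 J·s) / (2 × 4.280e-25 kg·m/s)
Δx_min = 1.232e-10 m = 123.198 pm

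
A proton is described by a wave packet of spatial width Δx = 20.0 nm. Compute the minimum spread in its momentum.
2.636 × 10^-27 kg·m/s

For a wave packet, the spatial width Δx and momentum spread Δp are related by the uncertainty principle:
ΔxΔp ≥ ℏ/2

The minimum momentum spread is:
Δp_min = ℏ/(2Δx)
Δp_min = (1.055e-34 J·s) / (2 × 2.000e-08 m)
Δp_min = 2.636e-27 kg·m/s

A wave packet cannot have both a well-defined position and well-defined momentum.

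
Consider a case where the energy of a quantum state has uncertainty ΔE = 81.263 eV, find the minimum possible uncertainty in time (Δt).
4.050 as

Using the energy-time uncertainty principle:
ΔEΔt ≥ ℏ/2

The minimum uncertainty in time is:
Δt_min = ℏ/(2ΔE)
Δt_min = (1.055e-34 J·s) / (2 × 1.302e-17 J)
Δt_min = 4.050e-18 s = 4.050 as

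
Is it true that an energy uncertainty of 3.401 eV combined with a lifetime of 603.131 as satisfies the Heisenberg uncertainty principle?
Yes, it satisfies the uncertainty relation.

Calculate the product ΔEΔt:
ΔE = 3.401 eV = 5.449e-19 J
ΔEΔt = (5.449e-19 J) × (6.031e-16 s)
ΔEΔt = 3.286e-34 J·s

Compare to the minimum allowed value ℏ/2:
ℏ/2 = 5.273e-35 J·s

Since ΔEΔt = 3.286e-34 J·s ≥ 5.273e-35 J·s = ℏ/2,
this satisfies the uncertainty relation.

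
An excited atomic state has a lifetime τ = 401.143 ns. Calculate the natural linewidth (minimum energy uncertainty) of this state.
820.421 peV

Using the energy-time uncertainty principle:
ΔEΔt ≥ ℏ/2

The lifetime τ represents the time uncertainty Δt.
The natural linewidth (minimum energy uncertainty) is:

ΔE = ℏ/(2τ)
ΔE = (1.055e-34 J·s) / (2 × 4.011e-07 s)
ΔE = 1.314e-28 J = 820.421 peV

This natural linewidth limits the precision of spectroscopic measurements.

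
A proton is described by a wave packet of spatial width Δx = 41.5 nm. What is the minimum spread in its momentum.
1.271 × 10^-27 kg·m/s

For a wave packet, the spatial width Δx and momentum spread Δp are related by the uncertainty principle:
ΔxΔp ≥ ℏ/2

The minimum momentum spread is:
Δp_min = ℏ/(2Δx)
Δp_min = (1.055e-34 J·s) / (2 × 4.150e-08 m)
Δp_min = 1.271e-27 kg·m/s

A wave packet cannot have both a well-defined position and well-defined momentum.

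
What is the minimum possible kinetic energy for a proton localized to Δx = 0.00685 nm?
110.554 meV

Localizing a particle requires giving it sufficient momentum uncertainty:

1. From uncertainty principle: Δp ≥ ℏ/(2Δx)
   Δp_min = (1.055e-34 J·s) / (2 × 6.850e-12 m)
   Δp_min = 7.698e-24 kg·m/s

2. This momentum uncertainty corresponds to kinetic energy:
   KE ≈ (Δp)²/(2m) = (7.698e-24)²/(2 × 1.673e-27 kg)
   KE = 1.771e-20 J = 110.554 meV

Tighter localization requires more energy.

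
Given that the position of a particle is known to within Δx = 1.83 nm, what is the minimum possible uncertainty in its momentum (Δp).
2.881 × 10^-26 kg·m/s

Using the Heisenberg uncertainty principle:
ΔxΔp ≥ ℏ/2

The minimum uncertainty in momentum is:
Δp_min = ℏ/(2Δx)
Δp_min = (1.055e-34 J·s) / (2 × 1.830e-09 m)
Δp_min = 2.881e-26 kg·m/s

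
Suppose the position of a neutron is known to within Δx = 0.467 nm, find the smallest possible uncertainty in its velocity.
67.411 m/s

Using the Heisenberg uncertainty principle and Δp = mΔv:
ΔxΔp ≥ ℏ/2
Δx(mΔv) ≥ ℏ/2

The minimum uncertainty in velocity is:
Δv_min = ℏ/(2mΔx)
Δv_min = (1.055e-34 J·s) / (2 × 1.675e-27 kg × 4.670e-10 m)
Δv_min = 6.741e+01 m/s = 67.411 m/s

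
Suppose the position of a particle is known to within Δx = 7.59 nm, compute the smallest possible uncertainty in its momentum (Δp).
6.947 × 10^-27 kg·m/s

Using the Heisenberg uncertainty principle:
ΔxΔp ≥ ℏ/2

The minimum uncertainty in momentum is:
Δp_min = ℏ/(2Δx)
Δp_min = (1.055e-34 J·s) / (2 × 7.590e-09 m)
Δp_min = 6.947e-27 kg·m/s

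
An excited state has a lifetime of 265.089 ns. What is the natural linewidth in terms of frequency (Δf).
300.192 kHz

Using the energy-time uncertainty principle and E = hf:
ΔEΔt ≥ ℏ/2
hΔf·Δt ≥ ℏ/2

The minimum frequency uncertainty is:
Δf = ℏ/(2hτ) = 1/(4πτ)
Δf = 1/(4π × 2.651e-07 s)
Δf = 3.002e+05 Hz = 300.192 kHz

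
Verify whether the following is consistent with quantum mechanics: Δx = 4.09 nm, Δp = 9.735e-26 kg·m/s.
Yes, it satisfies the uncertainty principle.

Calculate the product ΔxΔp:
ΔxΔp = (4.090e-09 m) × (9.735e-26 kg·m/s)
ΔxΔp = 3.982e-34 J·s

Compare to the minimum allowed value ℏ/2:
ℏ/2 = 5.273e-35 J·s

Since ΔxΔp = 3.982e-34 J·s ≥ 5.273e-35 J·s = ℏ/2,
the measurement satisfies the uncertainty principle.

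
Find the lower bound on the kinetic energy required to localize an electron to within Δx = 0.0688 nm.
2.012 eV

Localizing a particle requires giving it sufficient momentum uncertainty:

1. From uncertainty principle: Δp ≥ ℏ/(2Δx)
   Δp_min = (1.055e-34 J·s) / (2 × 6.880e-11 m)
   Δp_min = 7.664e-25 kg·m/s

2. This momentum uncertainty corresponds to kinetic energy:
   KE ≈ (Δp)²/(2m) = (7.664e-25)²/(2 × 9.109e-31 kg)
   KE = 3.224e-19 J = 2.012 eV

Tighter localization requires more energy.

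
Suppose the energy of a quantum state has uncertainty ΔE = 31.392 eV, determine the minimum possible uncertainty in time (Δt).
10.484 as

Using the energy-time uncertainty principle:
ΔEΔt ≥ ℏ/2

The minimum uncertainty in time is:
Δt_min = ℏ/(2ΔE)
Δt_min = (1.055e-34 J·s) / (2 × 5.030e-18 J)
Δt_min = 1.048e-17 s = 10.484 as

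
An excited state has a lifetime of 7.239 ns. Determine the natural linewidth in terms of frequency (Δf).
10.993 MHz

Using the energy-time uncertainty principle and E = hf:
ΔEΔt ≥ ℏ/2
hΔf·Δt ≥ ℏ/2

The minimum frequency uncertainty is:
Δf = ℏ/(2hτ) = 1/(4πτ)
Δf = 1/(4π × 7.239e-09 s)
Δf = 1.099e+07 Hz = 10.993 MHz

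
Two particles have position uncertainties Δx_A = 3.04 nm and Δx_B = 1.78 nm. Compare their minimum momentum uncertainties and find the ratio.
Particle B has the larger minimum momentum uncertainty, by a factor of 1.71.

For each particle, the minimum momentum uncertainty is Δp_min = ℏ/(2Δx):

Particle A: Δp_A = ℏ/(2×3.040e-09 m) = 1.734e-26 kg·m/s
Particle B: Δp_B = ℏ/(2×1.780e-09 m) = 2.962e-26 kg·m/s

Ratio: Δp_B/Δp_A = 1.71

Since Δp_min ∝ 1/Δx, the particle with smaller position uncertainty (B) has larger momentum uncertainty.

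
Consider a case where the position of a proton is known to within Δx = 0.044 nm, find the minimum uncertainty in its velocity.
716.466 m/s

Using the Heisenberg uncertainty principle and Δp = mΔv:
ΔxΔp ≥ ℏ/2
Δx(mΔv) ≥ ℏ/2

The minimum uncertainty in velocity is:
Δv_min = ℏ/(2mΔx)
Δv_min = (1.055e-34 J·s) / (2 × 1.673e-27 kg × 4.400e-11 m)
Δv_min = 7.165e+02 m/s = 716.466 m/s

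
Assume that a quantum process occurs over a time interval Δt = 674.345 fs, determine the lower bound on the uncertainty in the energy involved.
488.038 μeV

Using the energy-time uncertainty principle:
ΔEΔt ≥ ℏ/2

The minimum uncertainty in energy is:
ΔE_min = ℏ/(2Δt)
ΔE_min = (1.055e-34 J·s) / (2 × 6.743e-13 s)
ΔE_min = 7.819e-23 J = 488.038 μeV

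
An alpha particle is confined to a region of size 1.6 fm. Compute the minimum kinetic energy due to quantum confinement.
510.081 keV

Using the uncertainty principle:

1. Position uncertainty: Δx ≈ 1.600e-15 m
2. Minimum momentum uncertainty: Δp = ℏ/(2Δx) = 3.296e-20 kg·m/s
3. Minimum kinetic energy:
   KE = (Δp)²/(2m) = (3.296e-20)²/(2 × 6.645e-27 kg)
   KE = 8.172e-14 J = 510.081 keV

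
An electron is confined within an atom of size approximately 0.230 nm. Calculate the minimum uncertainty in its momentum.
2.293 × 10^-25 kg·m/s

Using the Heisenberg uncertainty principle:
ΔxΔp ≥ ℏ/2

With Δx ≈ L = 2.300e-10 m (the confinement size):
Δp_min = ℏ/(2Δx)
Δp_min = (1.055e-34 J·s) / (2 × 2.300e-10 m)
Δp_min = 2.293e-25 kg·m/s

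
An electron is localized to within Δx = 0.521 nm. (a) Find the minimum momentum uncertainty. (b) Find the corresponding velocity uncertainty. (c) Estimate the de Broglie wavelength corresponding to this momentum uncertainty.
(a) Δp_min = 1.012 × 10^-25 kg·m/s
(b) Δv_min = 111.101 km/s
(c) λ_dB = 6.547 nm

Step-by-step:

(a) From the uncertainty principle:
Δp_min = ℏ/(2Δx) = (1.055e-34 J·s)/(2 × 5.210e-10 m) = 1.012e-25 kg·m/s

(b) The velocity uncertainty:
Δv = Δp/m = (1.012e-25 kg·m/s)/(9.109e-31 kg) = 1.111e+05 m/s = 111.101 km/s

(c) The de Broglie wavelength for this momentum:
λ = h/p = (6.626e-34 J·s)/(1.012e-25 kg·m/s) = 6.547e-09 m = 6.547 nm

Note: The de Broglie wavelength is comparable to the localization size, as expected from wave-particle duality.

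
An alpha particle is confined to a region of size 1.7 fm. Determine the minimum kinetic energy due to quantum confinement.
451.837 keV

Using the uncertainty principle:

1. Position uncertainty: Δx ≈ 1.700e-15 m
2. Minimum momentum uncertainty: Δp = ℏ/(2Δx) = 3.102e-20 kg·m/s
3. Minimum kinetic energy:
   KE = (Δp)²/(2m) = (3.102e-20)²/(2 × 6.645e-27 kg)
   KE = 7.239e-14 J = 451.837 keV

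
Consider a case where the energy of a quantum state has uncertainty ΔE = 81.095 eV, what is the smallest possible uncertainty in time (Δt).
4.058 as

Using the energy-time uncertainty principle:
ΔEΔt ≥ ℏ/2

The minimum uncertainty in time is:
Δt_min = ℏ/(2ΔE)
Δt_min = (1.055e-34 J·s) / (2 × 1.299e-17 J)
Δt_min = 4.058e-18 s = 4.058 as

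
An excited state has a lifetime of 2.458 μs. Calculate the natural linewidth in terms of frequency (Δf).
32.375 kHz

Using the energy-time uncertainty principle and E = hf:
ΔEΔt ≥ ℏ/2
hΔf·Δt ≥ ℏ/2

The minimum frequency uncertainty is:
Δf = ℏ/(2hτ) = 1/(4πτ)
Δf = 1/(4π × 2.458e-06 s)
Δf = 3.237e+04 Hz = 32.375 kHz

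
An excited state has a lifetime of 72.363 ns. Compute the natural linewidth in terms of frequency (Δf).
1.100 MHz

Using the energy-time uncertainty principle and E = hf:
ΔEΔt ≥ ℏ/2
hΔf·Δt ≥ ℏ/2

The minimum frequency uncertainty is:
Δf = ℏ/(2hτ) = 1/(4πτ)
Δf = 1/(4π × 7.236e-08 s)
Δf = 1.100e+06 Hz = 1.100 MHz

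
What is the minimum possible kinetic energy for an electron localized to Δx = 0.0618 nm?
2.494 eV

Localizing a particle requires giving it sufficient momentum uncertainty:

1. From uncertainty principle: Δp ≥ ℏ/(2Δx)
   Δp_min = (1.055e-34 J·s) / (2 × 6.180e-11 m)
   Δp_min = 8.532e-25 kg·m/s

2. This momentum uncertainty corresponds to kinetic energy:
   KE ≈ (Δp)²/(2m) = (8.532e-25)²/(2 × 9.109e-31 kg)
   KE = 3.996e-19 J = 2.494 eV

Tighter localization requires more energy.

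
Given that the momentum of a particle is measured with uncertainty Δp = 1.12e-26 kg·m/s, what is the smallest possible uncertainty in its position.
4.708 nm

Using the Heisenberg uncertainty principle:
ΔxΔp ≥ ℏ/2

The minimum uncertainty in position is:
Δx_min = ℏ/(2Δp)
Δx_min = (1.055e-34 J·s) / (2 × 1.120e-26 kg·m/s)
Δx_min = 4.708e-09 m = 4.708 nm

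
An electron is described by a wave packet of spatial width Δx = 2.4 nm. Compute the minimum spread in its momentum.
2.197 × 10^-26 kg·m/s

For a wave packet, the spatial width Δx and momentum spread Δp are related by the uncertainty principle:
ΔxΔp ≥ ℏ/2

The minimum momentum spread is:
Δp_min = ℏ/(2Δx)
Δp_min = (1.055e-34 J·s) / (2 × 2.400e-09 m)
Δp_min = 2.197e-26 kg·m/s

A wave packet cannot have both a well-defined position and well-defined momentum.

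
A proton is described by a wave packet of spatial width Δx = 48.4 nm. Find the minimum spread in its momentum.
1.089 × 10^-27 kg·m/s

For a wave packet, the spatial width Δx and momentum spread Δp are related by the uncertainty principle:
ΔxΔp ≥ ℏ/2

The minimum momentum spread is:
Δp_min = ℏ/(2Δx)
Δp_min = (1.055e-34 J·s) / (2 × 4.840e-08 m)
Δp_min = 1.089e-27 kg·m/s

A wave packet cannot have both a well-defined position and well-defined momentum.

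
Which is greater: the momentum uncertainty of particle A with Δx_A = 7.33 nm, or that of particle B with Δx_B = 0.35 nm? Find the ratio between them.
Particle B has the larger minimum momentum uncertainty, by a factor of 20.94.

For each particle, the minimum momentum uncertainty is Δp_min = ℏ/(2Δx):

Particle A: Δp_A = ℏ/(2×7.330e-09 m) = 7.194e-27 kg·m/s
Particle B: Δp_B = ℏ/(2×3.500e-10 m) = 1.507e-25 kg·m/s

Ratio: Δp_B/Δp_A = 20.94

Since Δp_min ∝ 1/Δx, the particle with smaller position uncertainty (B) has larger momentum uncertainty.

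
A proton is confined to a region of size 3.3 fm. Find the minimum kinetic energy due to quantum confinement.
476.350 keV

Using the uncertainty principle:

1. Position uncertainty: Δx ≈ 3.300e-15 m
2. Minimum momentum uncertainty: Δp = ℏ/(2Δx) = 1.598e-20 kg·m/s
3. Minimum kinetic energy:
   KE = (Δp)²/(2m) = (1.598e-20)²/(2 × 1.673e-27 kg)
   KE = 7.632e-14 J = 476.350 keV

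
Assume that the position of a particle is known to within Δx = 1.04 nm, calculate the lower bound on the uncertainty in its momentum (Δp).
5.070 × 10^-26 kg·m/s

Using the Heisenberg uncertainty principle:
ΔxΔp ≥ ℏ/2

The minimum uncertainty in momentum is:
Δp_min = ℏ/(2Δx)
Δp_min = (1.055e-34 J·s) / (2 × 1.040e-09 m)
Δp_min = 5.070e-26 kg·m/s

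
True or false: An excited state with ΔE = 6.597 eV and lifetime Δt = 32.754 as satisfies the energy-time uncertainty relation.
No, it violates the uncertainty relation.

Calculate the product ΔEΔt:
ΔE = 6.597 eV = 1.057e-18 J
ΔEΔt = (1.057e-18 J) × (3.275e-17 s)
ΔEΔt = 3.462e-35 J·s

Compare to the minimum allowed value ℏ/2:
ℏ/2 = 5.273e-35 J·s

Since ΔEΔt = 3.462e-35 J·s < 5.273e-35 J·s = ℏ/2,
this violates the uncertainty relation.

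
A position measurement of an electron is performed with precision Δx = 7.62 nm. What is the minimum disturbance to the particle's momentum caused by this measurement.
6.920 × 10^-27 kg·m/s

The uncertainty principle implies that measuring position disturbs momentum:
ΔxΔp ≥ ℏ/2

When we measure position with precision Δx, we necessarily introduce a momentum uncertainty:
Δp ≥ ℏ/(2Δx)
Δp_min = (1.055e-34 J·s) / (2 × 7.620e-09 m)
Δp_min = 6.920e-27 kg·m/s

The more precisely we measure position, the greater the momentum disturbance.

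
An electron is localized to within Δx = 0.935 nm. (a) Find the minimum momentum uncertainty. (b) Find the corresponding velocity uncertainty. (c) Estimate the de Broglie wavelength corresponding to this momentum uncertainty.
(a) Δp_min = 5.639 × 10^-26 kg·m/s
(b) Δv_min = 61.908 km/s
(c) λ_dB = 11.750 nm

Step-by-step:

(a) From the uncertainty principle:
Δp_min = ℏ/(2Δx) = (1.055e-34 J·s)/(2 × 9.350e-10 m) = 5.639e-26 kg·m/s

(b) The velocity uncertainty:
Δv = Δp/m = (5.639e-26 kg·m/s)/(9.109e-31 kg) = 6.191e+04 m/s = 61.908 km/s

(c) The de Broglie wavelength for this momentum:
λ = h/p = (6.626e-34 J·s)/(5.639e-26 kg·m/s) = 1.175e-08 m = 11.750 nm

Note: The de Broglie wavelength is comparable to the localization size, as expected from wave-particle duality.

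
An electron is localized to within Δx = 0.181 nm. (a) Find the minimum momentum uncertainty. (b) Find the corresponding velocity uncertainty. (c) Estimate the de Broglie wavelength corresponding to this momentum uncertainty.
(a) Δp_min = 2.913 × 10^-25 kg·m/s
(b) Δv_min = 319.800 km/s
(c) λ_dB = 2.275 nm

Step-by-step:

(a) From the uncertainty principle:
Δp_min = ℏ/(2Δx) = (1.055e-34 J·s)/(2 × 1.810e-10 m) = 2.913e-25 kg·m/s

(b) The velocity uncertainty:
Δv = Δp/m = (2.913e-25 kg·m/s)/(9.109e-31 kg) = 3.198e+05 m/s = 319.800 km/s

(c) The de Broglie wavelength for this momentum:
λ = h/p = (6.626e-34 J·s)/(2.913e-25 kg·m/s) = 2.275e-09 m = 2.275 nm

Note: The de Broglie wavelength is comparable to the localization size, as expected from wave-particle duality.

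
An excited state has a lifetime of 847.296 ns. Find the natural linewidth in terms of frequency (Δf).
93.919 kHz

Using the energy-time uncertainty principle and E = hf:
ΔEΔt ≥ ℏ/2
hΔf·Δt ≥ ℏ/2

The minimum frequency uncertainty is:
Δf = ℏ/(2hτ) = 1/(4πτ)
Δf = 1/(4π × 8.473e-07 s)
Δf = 9.392e+04 Hz = 93.919 kHz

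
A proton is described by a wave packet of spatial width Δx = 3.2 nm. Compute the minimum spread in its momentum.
1.648 × 10^-26 kg·m/s

For a wave packet, the spatial width Δx and momentum spread Δp are related by the uncertainty principle:
ΔxΔp ≥ ℏ/2

The minimum momentum spread is:
Δp_min = ℏ/(2Δx)
Δp_min = (1.055e-34 J·s) / (2 × 3.200e-09 m)
Δp_min = 1.648e-26 kg·m/s

A wave packet cannot have both a well-defined position and well-defined momentum.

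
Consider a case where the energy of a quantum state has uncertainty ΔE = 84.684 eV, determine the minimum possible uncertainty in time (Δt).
3.886 as

Using the energy-time uncertainty principle:
ΔEΔt ≥ ℏ/2

The minimum uncertainty in time is:
Δt_min = ℏ/(2ΔE)
Δt_min = (1.055e-34 J·s) / (2 × 1.357e-17 J)
Δt_min = 3.886e-18 s = 3.886 as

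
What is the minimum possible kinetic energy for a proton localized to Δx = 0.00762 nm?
89.340 meV

Localizing a particle requires giving it sufficient momentum uncertainty:

1. From uncertainty principle: Δp ≥ ℏ/(2Δx)
   Δp_min = (1.055e-34 J·s) / (2 × 7.620e-12 m)
   Δp_min = 6.920e-24 kg·m/s

2. This momentum uncertainty corresponds to kinetic energy:
   KE ≈ (Δp)²/(2m) = (6.920e-24)²/(2 × 1.673e-27 kg)
   KE = 1.431e-20 J = 89.340 meV

Tighter localization requires more energy.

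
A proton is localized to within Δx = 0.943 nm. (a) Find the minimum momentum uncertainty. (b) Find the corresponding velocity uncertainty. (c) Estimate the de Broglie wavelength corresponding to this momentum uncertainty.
(a) Δp_min = 5.592 × 10^-26 kg·m/s
(b) Δv_min = 33.430 m/s
(c) λ_dB = 11.850 nm

Step-by-step:

(a) From the uncertainty principle:
Δp_min = ℏ/(2Δx) = (1.055e-34 J·s)/(2 × 9.430e-10 m) = 5.592e-26 kg·m/s

(b) The velocity uncertainty:
Δv = Δp/m = (5.592e-26 kg·m/s)/(1.673e-27 kg) = 3.343e+01 m/s = 33.430 m/s

(c) The de Broglie wavelength for this momentum:
λ = h/p = (6.626e-34 J·s)/(5.592e-26 kg·m/s) = 1.185e-08 m = 11.850 nm

Note: The de Broglie wavelength is comparable to the localization size, as expected from wave-particle duality.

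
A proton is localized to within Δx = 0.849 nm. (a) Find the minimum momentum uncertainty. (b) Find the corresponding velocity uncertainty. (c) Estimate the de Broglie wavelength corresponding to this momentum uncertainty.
(a) Δp_min = 6.211 × 10^-26 kg·m/s
(b) Δv_min = 37.131 m/s
(c) λ_dB = 10.669 nm

Step-by-step:

(a) From the uncertainty principle:
Δp_min = ℏ/(2Δx) = (1.055e-34 J·s)/(2 × 8.490e-10 m) = 6.211e-26 kg·m/s

(b) The velocity uncertainty:
Δv = Δp/m = (6.211e-26 kg·m/s)/(1.673e-27 kg) = 3.713e+01 m/s = 37.131 m/s

(c) The de Broglie wavelength for this momentum:
λ = h/p = (6.626e-34 J·s)/(6.211e-26 kg·m/s) = 1.067e-08 m = 10.669 nm

Note: The de Broglie wavelength is comparable to the localization size, as expected from wave-particle duality.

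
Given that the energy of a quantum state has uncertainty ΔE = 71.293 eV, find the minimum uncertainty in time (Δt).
4.616 as

Using the energy-time uncertainty principle:
ΔEΔt ≥ ℏ/2

The minimum uncertainty in time is:
Δt_min = ℏ/(2ΔE)
Δt_min = (1.055e-34 J·s) / (2 × 1.142e-17 J)
Δt_min = 4.616e-18 s = 4.616 as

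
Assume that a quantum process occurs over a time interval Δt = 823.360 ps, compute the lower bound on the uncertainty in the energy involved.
399.711 neV

Using the energy-time uncertainty principle:
ΔEΔt ≥ ℏ/2

The minimum uncertainty in energy is:
ΔE_min = ℏ/(2Δt)
ΔE_min = (1.055e-34 J·s) / (2 × 8.234e-10 s)
ΔE_min = 6.404e-26 J = 399.711 neV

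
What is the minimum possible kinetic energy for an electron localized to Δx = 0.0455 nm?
4.601 eV

Localizing a particle requires giving it sufficient momentum uncertainty:

1. From uncertainty principle: Δp ≥ ℏ/(2Δx)
   Δp_min = (1.055e-34 J·s) / (2 × 4.550e-11 m)
   Δp_min = 1.159e-24 kg·m/s

2. This momentum uncertainty corresponds to kinetic energy:
   KE ≈ (Δp)²/(2m) = (1.159e-24)²/(2 × 9.109e-31 kg)
   KE = 7.371e-19 J = 4.601 eV

Tighter localization requires more energy.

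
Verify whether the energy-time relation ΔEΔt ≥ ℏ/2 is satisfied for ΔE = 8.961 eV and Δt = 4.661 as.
No, it violates the uncertainty relation.

Calculate the product ΔEΔt:
ΔE = 8.961 eV = 1.436e-18 J
ΔEΔt = (1.436e-18 J) × (4.661e-18 s)
ΔEΔt = 6.692e-36 J·s

Compare to the minimum allowed value ℏ/2:
ℏ/2 = 5.273e-35 J·s

Since ΔEΔt = 6.692e-36 J·s < 5.273e-35 J·s = ℏ/2,
this violates the uncertainty relation.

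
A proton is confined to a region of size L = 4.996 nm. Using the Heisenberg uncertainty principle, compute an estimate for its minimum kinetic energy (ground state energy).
207.831 neV

Using the uncertainty principle to estimate ground state energy:

1. The position uncertainty is approximately the confinement size:
   Δx ≈ L = 4.996e-09 m

2. From ΔxΔp ≥ ℏ/2, the minimum momentum uncertainty is:
   Δp ≈ ℏ/(2L) = 1.055e-26 kg·m/s

3. The kinetic energy is approximately:
   KE ≈ (Δp)²/(2m) = (1.055e-26)²/(2 × 1.673e-27 kg)
   KE ≈ 3.330e-26 J = 207.831 neV

This is an order-of-magnitude estimate of the ground state energy.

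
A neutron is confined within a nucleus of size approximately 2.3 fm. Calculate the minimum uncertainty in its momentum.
2.293 × 10^-20 kg·m/s

Using the Heisenberg uncertainty principle:
ΔxΔp ≥ ℏ/2

With Δx ≈ L = 2.300e-15 m (the confinement size):
Δp_min = ℏ/(2Δx)
Δp_min = (1.055e-34 J·s) / (2 × 2.300e-15 m)
Δp_min = 2.293e-20 kg·m/s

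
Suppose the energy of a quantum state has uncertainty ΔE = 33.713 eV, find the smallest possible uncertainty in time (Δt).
9.762 as

Using the energy-time uncertainty principle:
ΔEΔt ≥ ℏ/2

The minimum uncertainty in time is:
Δt_min = ℏ/(2ΔE)
Δt_min = (1.055e-34 J·s) / (2 × 5.401e-18 J)
Δt_min = 9.762e-18 s = 9.762 as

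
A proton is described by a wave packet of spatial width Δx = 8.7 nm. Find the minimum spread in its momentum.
6.061 × 10^-27 kg·m/s

For a wave packet, the spatial width Δx and momentum spread Δp are related by the uncertainty principle:
ΔxΔp ≥ ℏ/2

The minimum momentum spread is:
Δp_min = ℏ/(2Δx)
Δp_min = (1.055e-34 J·s) / (2 × 8.700e-09 m)
Δp_min = 6.061e-27 kg·m/s

A wave packet cannot have both a well-defined position and well-defined momentum.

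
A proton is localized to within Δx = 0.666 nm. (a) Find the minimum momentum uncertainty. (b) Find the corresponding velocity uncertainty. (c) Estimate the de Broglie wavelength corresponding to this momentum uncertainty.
(a) Δp_min = 7.917 × 10^-26 kg·m/s
(b) Δv_min = 47.334 m/s
(c) λ_dB = 8.369 nm

Step-by-step:

(a) From the uncertainty principle:
Δp_min = ℏ/(2Δx) = (1.055e-34 J·s)/(2 × 6.660e-10 m) = 7.917e-26 kg·m/s

(b) The velocity uncertainty:
Δv = Δp/m = (7.917e-26 kg·m/s)/(1.673e-27 kg) = 4.733e+01 m/s = 47.334 m/s

(c) The de Broglie wavelength for this momentum:
λ = h/p = (6.626e-34 J·s)/(7.917e-26 kg·m/s) = 8.369e-09 m = 8.369 nm

Note: The de Broglie wavelength is comparable to the localization size, as expected from wave-particle duality.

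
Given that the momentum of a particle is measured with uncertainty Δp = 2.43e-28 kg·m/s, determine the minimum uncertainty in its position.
216.990 nm

Using the Heisenberg uncertainty principle:
ΔxΔp ≥ ℏ/2

The minimum uncertainty in position is:
Δx_min = ℏ/(2Δp)
Δx_min = (1.055e-34 J·s) / (2 × 2.430e-28 kg·m/s)
Δx_min = 2.170e-07 m = 216.990 nm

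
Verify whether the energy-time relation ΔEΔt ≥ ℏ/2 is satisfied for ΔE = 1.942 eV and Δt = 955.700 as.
Yes, it satisfies the uncertainty relation.

Calculate the product ΔEΔt:
ΔE = 1.942 eV = 3.111e-19 J
ΔEΔt = (3.111e-19 J) × (9.557e-16 s)
ΔEΔt = 2.974e-34 J·s

Compare to the minimum allowed value ℏ/2:
ℏ/2 = 5.273e-35 J·s

Since ΔEΔt = 2.974e-34 J·s ≥ 5.273e-35 J·s = ℏ/2,
this satisfies the uncertainty relation.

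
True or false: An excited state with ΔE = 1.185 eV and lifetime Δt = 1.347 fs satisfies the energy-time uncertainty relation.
Yes, it satisfies the uncertainty relation.

Calculate the product ΔEΔt:
ΔE = 1.185 eV = 1.899e-19 J
ΔEΔt = (1.899e-19 J) × (1.347e-15 s)
ΔEΔt = 2.557e-34 J·s

Compare to the minimum allowed value ℏ/2:
ℏ/2 = 5.273e-35 J·s

Since ΔEΔt = 2.557e-34 J·s ≥ 5.273e-35 J·s = ℏ/2,
this satisfies the uncertainty relation.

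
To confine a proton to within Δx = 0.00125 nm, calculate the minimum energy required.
3.320 eV

Localizing a particle requires giving it sufficient momentum uncertainty:

1. From uncertainty principle: Δp ≥ ℏ/(2Δx)
   Δp_min = (1.055e-34 J·s) / (2 × 1.250e-12 m)
   Δp_min = 4.218e-23 kg·m/s

2. This momentum uncertainty corresponds to kinetic energy:
   KE ≈ (Δp)²/(2m) = (4.218e-23)²/(2 × 1.673e-27 kg)
   KE = 5.319e-19 J = 3.320 eV

Tighter localization requires more energy.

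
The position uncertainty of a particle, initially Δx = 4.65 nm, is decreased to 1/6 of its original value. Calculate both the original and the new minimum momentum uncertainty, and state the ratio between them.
Original Δp_min = 1.134 × 10^-26 kg·m/s; new Δp'_min = 6.804 × 10^-26 kg·m/s; ratio Δp'_min/Δp_min = 6.

From the uncertainty principle ΔxΔp ≥ ℏ/2, the minimum momentum uncertainty is Δp_min = ℏ/(2Δx).

Original (Δx = 4.65 nm = 4.650e-09 m):
Δp_min = (1.055e-34 J·s)/(2 × 4.650e-09 m) = 1.134e-26 kg·m/s

When Δx → (1/6)Δx:
Δp'_min = ℏ/(2 × (1/6)Δx) = 6 × ℏ/(2Δx) = 6 × Δp_min
Δp'_min = 6 × 1.134e-26 kg·m/s = 6.804e-26 kg·m/s

Since Δp_min ∝ 1/Δx, when Δx is decreased to 1/6 of its original value, Δp_min increases to 6 times its original value.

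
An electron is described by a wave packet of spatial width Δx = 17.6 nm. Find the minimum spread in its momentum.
2.996 × 10^-27 kg·m/s

For a wave packet, the spatial width Δx and momentum spread Δp are related by the uncertainty principle:
ΔxΔp ≥ ℏ/2

The minimum momentum spread is:
Δp_min = ℏ/(2Δx)
Δp_min = (1.055e-34 J·s) / (2 × 1.760e-08 m)
Δp_min = 2.996e-27 kg·m/s

A wave packet cannot have both a well-defined position and well-defined momentum.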